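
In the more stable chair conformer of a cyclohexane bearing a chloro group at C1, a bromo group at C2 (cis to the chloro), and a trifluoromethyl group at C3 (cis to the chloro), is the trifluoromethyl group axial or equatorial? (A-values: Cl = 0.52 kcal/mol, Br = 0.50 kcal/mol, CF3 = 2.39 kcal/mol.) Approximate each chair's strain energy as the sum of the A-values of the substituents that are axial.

Chair I (chloro axial, bromo equatorial, trifluoromethyl axial): E = 2.91 kcal/mol.
Chair II (chloro equatorial, bromo axial, trifluoromethyl equatorial): E = 0.50 kcal/mol.
Chair II is the more stable (lower-energy) conformer, and in that chair the trifluoromethyl group is equatorial.

equatorial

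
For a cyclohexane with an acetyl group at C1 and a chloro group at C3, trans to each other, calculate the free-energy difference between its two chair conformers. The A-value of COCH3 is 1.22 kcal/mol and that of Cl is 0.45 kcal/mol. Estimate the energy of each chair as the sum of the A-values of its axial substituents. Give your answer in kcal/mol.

C1 and C3 have the same parity, so for the trans isomer the two substituents are one axial and one equatorial in each chair.
Chair I (acetyl axial, chloro equatorial): E = 1.22 kcal/mol.
Chair II (acetyl equatorial, chloro axial): E = 0.45 kcal/mol.
ΔE = 1.22 − 0.45 = 0.77 kcal/mol; chair II is more stable.

0.77 kcal/mol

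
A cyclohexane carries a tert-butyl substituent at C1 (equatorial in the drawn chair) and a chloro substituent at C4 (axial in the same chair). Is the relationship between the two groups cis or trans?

C1 and C4 have opposite parity, so their axial bonds point in opposite directions.
With opposite-parity carbons, two substituents on the same face are one axial and one equatorial; opposite faces give both axial or both equatorial.
Here the groups are equatorial/axial → same face → cis.

cis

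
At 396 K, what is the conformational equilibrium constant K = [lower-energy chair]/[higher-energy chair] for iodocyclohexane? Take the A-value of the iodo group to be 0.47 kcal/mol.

K ≈ 1.82

One chair has the iodo group axial (E = 0.47 kcal/mol) and the other has it equatorial (E = 0).
ΔG = 0.47 kcal/mol between the two chairs.
K = exp(ΔG/RT) with R = 1.987×10⁻³ kcal mol⁻¹ K⁻¹ and T = 396 K gives K ≈ 1.82.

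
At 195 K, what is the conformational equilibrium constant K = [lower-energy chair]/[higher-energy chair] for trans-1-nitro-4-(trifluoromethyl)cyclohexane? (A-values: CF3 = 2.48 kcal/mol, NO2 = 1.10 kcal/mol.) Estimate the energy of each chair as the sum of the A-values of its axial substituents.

C1 and C4 have opposite parity, so for the trans isomer the two substituents are e,e in one chair and a,a in the other.
Chair I (trifluoromethyl axial, nitro axial): E = 3.58 kcal/mol; chair II (trifluoromethyl equatorial, nitro equatorial): E = 0.00 kcal/mol.
ΔG = 3.58 kcal/mol between the two chairs.
K = exp(ΔG/RT) with R = 1.987×10⁻³ kcal mol⁻¹ K⁻¹ and T = 195 K gives K ≈ 1.03e+04.

K ≈ 10296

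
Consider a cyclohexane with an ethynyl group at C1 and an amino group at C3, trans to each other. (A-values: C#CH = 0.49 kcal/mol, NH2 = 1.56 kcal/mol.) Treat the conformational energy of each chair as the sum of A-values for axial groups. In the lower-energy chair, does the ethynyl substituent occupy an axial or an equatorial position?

axial

C1 and C3 have the same parity, so for the trans isomer the two substituents are one axial and one equatorial in each chair.
Chair I (ethynyl axial, amino equatorial): E = 0.49 kcal/mol.
Chair II (ethynyl equatorial, amino axial): E = 1.56 kcal/mol.
Chair I is the more stable (lower-energy) conformer, and in that chair the ethynyl group is axial.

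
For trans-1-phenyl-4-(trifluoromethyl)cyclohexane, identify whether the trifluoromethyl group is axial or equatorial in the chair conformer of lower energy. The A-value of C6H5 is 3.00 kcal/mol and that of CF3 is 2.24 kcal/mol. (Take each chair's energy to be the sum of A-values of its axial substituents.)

equatorial

C1 and C4 have opposite parity, so for the trans isomer the two substituents are e,e in one chair and a,a in the other.
Chair I (phenyl axial, trifluoromethyl axial): E = 5.24 kcal/mol.
Chair II (phenyl equatorial, trifluoromethyl equatorial): E = 0.00 kcal/mol.
Chair II is the more stable (lower-energy) conformer, and in that chair the trifluoromethyl group is equatorial.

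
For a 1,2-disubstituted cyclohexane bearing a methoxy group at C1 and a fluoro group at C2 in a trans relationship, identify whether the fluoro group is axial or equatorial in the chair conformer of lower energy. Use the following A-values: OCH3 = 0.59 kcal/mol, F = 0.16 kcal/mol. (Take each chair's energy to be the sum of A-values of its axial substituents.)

equatorial

C1 and C2 have opposite parity, so for the trans isomer the two substituents are e,e in one chair and a,a in the other.
Chair I (methoxy axial, fluoro axial): E = 0.75 kcal/mol.
Chair II (methoxy equatorial, fluoro equatorial): E = 0.00 kcal/mol.
Chair II is the more stable (lower-energy) conformer, and in that chair the fluoro group is equatorial.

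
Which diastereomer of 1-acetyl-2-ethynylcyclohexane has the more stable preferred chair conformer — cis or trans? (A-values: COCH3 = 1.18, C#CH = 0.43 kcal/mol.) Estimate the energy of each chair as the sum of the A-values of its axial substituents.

trans

At 1,2 positions (parity opposite): cis → (a,e or e,a); trans → (e,e or a,a).
Best chair for cis: E = 0.43 kcal/mol; best chair for trans: E = 0.00 kcal/mol.
The trans isomer is lower by 0.43 kcal/mol.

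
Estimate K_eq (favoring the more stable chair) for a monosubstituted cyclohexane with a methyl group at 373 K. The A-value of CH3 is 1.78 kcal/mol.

One chair has the methyl group axial (E = 1.78 kcal/mol) and the other has it equatorial (E = 0).
ΔG = 1.78 kcal/mol between the two chairs.
K = exp(ΔG/RT) with R = 1.987×10⁻³ kcal mol⁻¹ K⁻¹ and T = 373 K gives K ≈ 11.

K ≈ 11.0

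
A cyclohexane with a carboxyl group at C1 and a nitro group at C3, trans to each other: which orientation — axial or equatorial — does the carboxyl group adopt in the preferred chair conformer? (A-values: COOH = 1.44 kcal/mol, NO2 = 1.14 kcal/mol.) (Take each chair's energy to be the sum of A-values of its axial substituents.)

C1 and C3 have the same parity, so for the trans isomer the two substituents are one axial and one equatorial in each chair.
Chair I (carboxyl axial, nitro equatorial): E = 1.44 kcal/mol.
Chair II (carboxyl equatorial, nitro axial): E = 1.14 kcal/mol.
Chair II is the more stable (lower-energy) conformer, and in that chair the carboxyl group is equatorial.

equatorial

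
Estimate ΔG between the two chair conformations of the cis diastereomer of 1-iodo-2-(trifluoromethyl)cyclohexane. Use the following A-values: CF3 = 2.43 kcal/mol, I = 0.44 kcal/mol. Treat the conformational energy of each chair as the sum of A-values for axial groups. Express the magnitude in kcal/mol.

C1 and C2 have opposite parity, so for the cis isomer the two substituents are one axial and one equatorial in each chair.
Chair I (trifluoromethyl axial, iodo equatorial): E = 2.43 kcal/mol.
Chair II (trifluoromethyl equatorial, iodo axial): E = 0.44 kcal/mol.
ΔE = 2.43 − 0.44 = 1.99 kcal/mol; chair II is more stable.

1.99 kcal/mol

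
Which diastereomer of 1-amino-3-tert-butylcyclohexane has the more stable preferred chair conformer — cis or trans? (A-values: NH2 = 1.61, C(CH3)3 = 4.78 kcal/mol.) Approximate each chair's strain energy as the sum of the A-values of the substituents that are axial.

At 1,3 positions (parity same): cis → (e,e or a,a); trans → (a,e or e,a).
Best chair for cis: E = 0.00 kcal/mol; best chair for trans: E = 1.61 kcal/mol.
The cis isomer is lower by 1.61 kcal/mol.

cis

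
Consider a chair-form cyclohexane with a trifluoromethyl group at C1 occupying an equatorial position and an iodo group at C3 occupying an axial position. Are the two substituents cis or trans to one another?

C1 and C3 have the same parity, so their axial bonds point in the same direction.
With same-parity carbons, two substituents on the same face are both axial or both equatorial; opposite faces give one of each.
Here the groups are equatorial/axial → opposite face → trans.

trans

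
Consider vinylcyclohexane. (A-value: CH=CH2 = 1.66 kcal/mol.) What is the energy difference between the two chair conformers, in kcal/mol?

1.66 kcal/mol

A monosubstituted cyclohexane has one chair with the vinyl group axial (E = A = 1.66 kcal/mol) and one with it equatorial (E = 0).
ΔE = 1.66 − 0 = 1.66 kcal/mol.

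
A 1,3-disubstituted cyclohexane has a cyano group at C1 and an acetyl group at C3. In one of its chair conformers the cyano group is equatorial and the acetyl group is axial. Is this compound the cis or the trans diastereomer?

trans

C1 and C3 have the same parity, so their axial bonds point in the same direction.
With same-parity carbons, two substituents on the same face are both axial or both equatorial; opposite faces give one of each.
Here the groups are equatorial/axial → opposite face → trans.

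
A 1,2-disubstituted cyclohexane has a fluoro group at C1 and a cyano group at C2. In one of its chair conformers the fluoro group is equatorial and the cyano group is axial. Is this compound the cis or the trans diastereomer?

C1 and C2 have opposite parity, so their axial bonds point in opposite directions.
With opposite-parity carbons, two substituents on the same face are one axial and one equatorial; opposite faces give both axial or both equatorial.
Here the groups are equatorial/axial → same face → cis.

cis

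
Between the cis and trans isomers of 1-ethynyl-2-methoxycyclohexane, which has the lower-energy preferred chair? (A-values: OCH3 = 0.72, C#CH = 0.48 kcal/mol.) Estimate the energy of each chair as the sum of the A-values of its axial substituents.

trans

At 1,2 positions (parity opposite): cis → (a,e or e,a); trans → (e,e or a,a).
Best chair for cis: E = 0.48 kcal/mol; best chair for trans: E = 0.00 kcal/mol.
The trans isomer is lower by 0.48 kcal/mol.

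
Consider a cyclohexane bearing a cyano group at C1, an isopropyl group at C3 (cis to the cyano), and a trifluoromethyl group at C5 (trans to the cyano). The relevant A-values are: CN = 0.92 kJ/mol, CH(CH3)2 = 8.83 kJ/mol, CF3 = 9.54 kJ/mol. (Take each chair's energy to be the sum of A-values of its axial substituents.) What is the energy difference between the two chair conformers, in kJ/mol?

0.21 kJ/mol

Chair I (cyano axial, isopropyl axial, trifluoromethyl equatorial): E = 9.75 kJ/mol.
Chair II (cyano equatorial, isopropyl equatorial, trifluoromethyl axial): E = 9.54 kJ/mol.
ΔE = 9.75 − 9.54 = 0.21 kJ/mol; chair II is more stable.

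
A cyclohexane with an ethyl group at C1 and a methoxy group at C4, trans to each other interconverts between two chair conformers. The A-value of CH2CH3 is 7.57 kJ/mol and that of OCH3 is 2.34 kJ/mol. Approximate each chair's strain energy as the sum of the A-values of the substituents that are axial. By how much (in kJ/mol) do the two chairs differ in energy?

C1 and C4 have opposite parity, so for the trans isomer the two substituents are e,e in one chair and a,a in the other.
Chair I (ethyl axial, methoxy axial): E = 9.91 kJ/mol.
Chair II (ethyl equatorial, methoxy equatorial): E = 0.00 kJ/mol.
ΔE = 9.91 − 0.00 = 9.91 kJ/mol; chair II is more stable.

9.91 kJ/mol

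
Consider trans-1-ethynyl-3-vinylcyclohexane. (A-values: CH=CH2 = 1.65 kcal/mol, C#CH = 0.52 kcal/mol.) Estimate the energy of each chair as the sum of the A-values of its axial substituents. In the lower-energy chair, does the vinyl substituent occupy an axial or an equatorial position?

equatorial

C1 and C3 have the same parity, so for the trans isomer the two substituents are one axial and one equatorial in each chair.
Chair I (vinyl axial, ethynyl equatorial): E = 1.65 kcal/mol.
Chair II (vinyl equatorial, ethynyl axial): E = 0.52 kcal/mol.
Chair II is the more stable (lower-energy) conformer, and in that chair the vinyl group is equatorial.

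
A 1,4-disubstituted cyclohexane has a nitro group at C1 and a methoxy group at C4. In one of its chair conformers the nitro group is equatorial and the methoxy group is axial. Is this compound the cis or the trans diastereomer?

cis

C1 and C4 have opposite parity, so their axial bonds point in opposite directions.
With opposite-parity carbons, two substituents on the same face are one axial and one equatorial; opposite faces give both axial or both equatorial.
Here the groups are equatorial/axial → same face → cis.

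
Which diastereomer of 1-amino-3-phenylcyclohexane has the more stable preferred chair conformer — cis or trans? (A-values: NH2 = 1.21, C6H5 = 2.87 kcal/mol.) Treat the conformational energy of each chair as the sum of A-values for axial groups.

At 1,3 positions (parity same): cis → (e,e or a,a); trans → (a,e or e,a).
Best chair for cis: E = 0.00 kcal/mol; best chair for trans: E = 1.21 kcal/mol.
The cis isomer is lower by 1.21 kcal/mol.

cis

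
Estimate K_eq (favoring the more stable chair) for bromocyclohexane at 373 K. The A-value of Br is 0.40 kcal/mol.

K ≈ 1.72

One chair has the bromo group axial (E = 0.40 kcal/mol) and the other has it equatorial (E = 0).
ΔG = 0.40 kcal/mol between the two chairs.
K = exp(ΔG/RT) with R = 1.987×10⁻³ kcal mol⁻¹ K⁻¹ and T = 373 K gives K ≈ 1.72.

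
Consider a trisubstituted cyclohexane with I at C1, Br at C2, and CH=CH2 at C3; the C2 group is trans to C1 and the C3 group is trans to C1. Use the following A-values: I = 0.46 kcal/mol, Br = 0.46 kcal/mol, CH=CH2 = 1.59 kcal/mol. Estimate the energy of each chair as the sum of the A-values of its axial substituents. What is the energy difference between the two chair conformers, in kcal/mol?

Chair I (iodo axial, bromo axial, vinyl equatorial): E = 0.92 kcal/mol.
Chair II (iodo equatorial, bromo equatorial, vinyl axial): E = 1.59 kcal/mol.
ΔE = 1.59 − 0.92 = 0.67 kcal/mol; chair I is more stable.

0.67 kcal/mol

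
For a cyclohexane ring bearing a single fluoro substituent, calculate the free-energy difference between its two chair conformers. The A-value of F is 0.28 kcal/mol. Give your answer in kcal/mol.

0.28 kcal/mol

A monosubstituted cyclohexane has one chair with the fluoro group axial (E = A = 0.28 kcal/mol) and one with it equatorial (E = 0).
ΔE = 0.28 − 0 = 0.28 kcal/mol.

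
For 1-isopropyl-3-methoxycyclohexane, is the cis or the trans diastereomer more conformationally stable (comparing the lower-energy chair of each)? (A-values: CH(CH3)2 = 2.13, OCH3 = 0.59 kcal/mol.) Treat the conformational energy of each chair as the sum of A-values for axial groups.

At 1,3 positions (parity same): cis → (e,e or a,a); trans → (a,e or e,a).
Best chair for cis: E = 0.00 kcal/mol; best chair for trans: E = 0.59 kcal/mol.
The cis isomer is lower by 0.59 kcal/mol.

cis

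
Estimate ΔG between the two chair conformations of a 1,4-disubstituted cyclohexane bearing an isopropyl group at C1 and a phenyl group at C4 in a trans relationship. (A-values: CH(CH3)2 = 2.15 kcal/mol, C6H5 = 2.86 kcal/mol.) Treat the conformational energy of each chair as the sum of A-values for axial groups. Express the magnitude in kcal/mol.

5.01 kcal/mol

C1 and C4 have opposite parity, so for the trans isomer the two substituents are e,e in one chair and a,a in the other.
Chair I (isopropyl axial, phenyl axial): E = 5.01 kcal/mol.
Chair II (isopropyl equatorial, phenyl equatorial): E = 0.00 kcal/mol.
ΔE = 5.01 − 0.00 = 5.01 kcal/mol; chair II is more stable.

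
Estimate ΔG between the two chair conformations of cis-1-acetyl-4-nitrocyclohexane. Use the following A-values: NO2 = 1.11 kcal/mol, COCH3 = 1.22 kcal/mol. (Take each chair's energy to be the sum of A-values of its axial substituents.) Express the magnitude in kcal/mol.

0.11 kcal/mol

C1 and C4 have opposite parity, so for the cis isomer the two substituents are one axial and one equatorial in each chair.
Chair I (nitro axial, acetyl equatorial): E = 1.11 kcal/mol.
Chair II (nitro equatorial, acetyl axial): E = 1.22 kcal/mol.
ΔE = 1.22 − 1.11 = 0.11 kcal/mol; chair I is more stable.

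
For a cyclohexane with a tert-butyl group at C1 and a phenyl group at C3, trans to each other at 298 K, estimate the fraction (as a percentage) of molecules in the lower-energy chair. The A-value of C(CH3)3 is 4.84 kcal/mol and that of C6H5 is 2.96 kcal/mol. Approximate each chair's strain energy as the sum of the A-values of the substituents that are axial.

C1 and C3 have the same parity, so for the trans isomer the two substituents are one axial and one equatorial in each chair.
Chair I (tert-butyl axial, phenyl equatorial): E = 4.84 kcal/mol; chair II (tert-butyl equatorial, phenyl axial): E = 2.96 kcal/mol.
ΔG = 1.88 kcal/mol between the two chairs.
K = exp(ΔG/RT) with R = 1.987×10⁻³ kcal mol⁻¹ K⁻¹ and T = 298 K gives K ≈ 23.9.
Fraction in the lower-energy chair = K/(K+1) = 96.0%.

96.0%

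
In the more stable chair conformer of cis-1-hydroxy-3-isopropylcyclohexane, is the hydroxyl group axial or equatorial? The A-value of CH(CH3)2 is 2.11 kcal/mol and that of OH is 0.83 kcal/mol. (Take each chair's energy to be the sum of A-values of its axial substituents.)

C1 and C3 have the same parity, so for the cis isomer the two substituents are e,e in one chair and a,a in the other.
Chair I (isopropyl axial, hydroxyl axial): E = 2.94 kcal/mol.
Chair II (isopropyl equatorial, hydroxyl equatorial): E = 0.00 kcal/mol.
Chair II is the more stable (lower-energy) conformer, and in that chair the hydroxyl group is equatorial.

equatorial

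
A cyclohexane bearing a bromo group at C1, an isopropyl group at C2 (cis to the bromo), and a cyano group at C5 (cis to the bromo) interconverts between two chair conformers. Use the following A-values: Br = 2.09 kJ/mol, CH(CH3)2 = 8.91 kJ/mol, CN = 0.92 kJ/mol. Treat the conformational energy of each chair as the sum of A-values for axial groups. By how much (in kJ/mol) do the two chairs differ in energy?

5.90 kJ/mol

Chair I (bromo axial, isopropyl equatorial, cyano axial): E = 3.01 kJ/mol.
Chair II (bromo equatorial, isopropyl axial, cyano equatorial): E = 8.91 kJ/mol.
ΔE = 8.91 − 3.01 = 5.90 kJ/mol; chair I is more stable.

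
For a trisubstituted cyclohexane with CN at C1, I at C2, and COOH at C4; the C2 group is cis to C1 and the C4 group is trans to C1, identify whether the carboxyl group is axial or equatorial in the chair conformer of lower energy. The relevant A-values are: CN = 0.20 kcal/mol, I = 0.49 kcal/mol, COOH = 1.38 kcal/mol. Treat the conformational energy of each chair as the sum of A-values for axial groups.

equatorial

Chair I (cyano axial, iodo equatorial, carboxyl axial): E = 1.58 kcal/mol.
Chair II (cyano equatorial, iodo axial, carboxyl equatorial): E = 0.49 kcal/mol.
Chair II is the more stable (lower-energy) conformer, and in that chair the carboxyl group is equatorial.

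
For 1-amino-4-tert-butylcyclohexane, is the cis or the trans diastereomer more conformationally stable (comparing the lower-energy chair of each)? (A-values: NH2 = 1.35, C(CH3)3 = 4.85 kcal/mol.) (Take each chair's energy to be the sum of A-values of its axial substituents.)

At 1,4 positions (parity opposite): cis → (a,e or e,a); trans → (e,e or a,a).
Best chair for cis: E = 1.35 kcal/mol; best chair for trans: E = 0.00 kcal/mol.
The trans isomer is lower by 1.35 kcal/mol.

trans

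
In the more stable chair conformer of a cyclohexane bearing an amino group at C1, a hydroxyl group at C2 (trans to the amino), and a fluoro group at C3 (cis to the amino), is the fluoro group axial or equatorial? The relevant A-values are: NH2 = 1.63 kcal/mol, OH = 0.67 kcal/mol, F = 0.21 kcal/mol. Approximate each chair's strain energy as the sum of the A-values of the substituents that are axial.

equatorial

Chair I (amino axial, hydroxyl axial, fluoro axial): E = 2.51 kcal/mol.
Chair II (amino equatorial, hydroxyl equatorial, fluoro equatorial): E = 0.00 kcal/mol.
Chair II is the more stable (lower-energy) conformer, and in that chair the fluoro group is equatorial.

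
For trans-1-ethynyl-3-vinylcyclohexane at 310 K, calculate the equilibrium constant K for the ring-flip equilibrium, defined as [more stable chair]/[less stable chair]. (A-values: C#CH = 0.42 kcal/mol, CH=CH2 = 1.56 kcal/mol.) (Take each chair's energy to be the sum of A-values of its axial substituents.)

C1 and C3 have the same parity, so for the trans isomer the two substituents are one axial and one equatorial in each chair.
Chair I (ethynyl axial, vinyl equatorial): E = 0.42 kcal/mol; chair II (ethynyl equatorial, vinyl axial): E = 1.56 kcal/mol.
ΔG = 1.14 kcal/mol between the two chairs.
K = exp(ΔG/RT) with R = 1.987×10⁻³ kcal mol⁻¹ K⁻¹ and T = 310 K gives K ≈ 6.36.

K ≈ 6.36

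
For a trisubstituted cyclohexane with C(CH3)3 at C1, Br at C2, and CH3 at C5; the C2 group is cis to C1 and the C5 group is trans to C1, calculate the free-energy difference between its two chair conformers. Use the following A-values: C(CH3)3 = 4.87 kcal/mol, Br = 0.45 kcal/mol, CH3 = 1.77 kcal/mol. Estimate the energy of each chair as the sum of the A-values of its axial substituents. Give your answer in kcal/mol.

2.65 kcal/mol

Chair I (tert-butyl axial, bromo equatorial, methyl equatorial): E = 4.87 kcal/mol.
Chair II (tert-butyl equatorial, bromo axial, methyl axial): E = 2.22 kcal/mol.
ΔE = 4.87 − 2.22 = 2.65 kcal/mol; chair II is more stable.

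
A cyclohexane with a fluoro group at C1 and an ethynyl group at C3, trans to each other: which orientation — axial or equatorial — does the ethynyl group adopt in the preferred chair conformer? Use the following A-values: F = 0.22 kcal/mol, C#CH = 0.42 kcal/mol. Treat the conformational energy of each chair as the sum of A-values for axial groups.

C1 and C3 have the same parity, so for the trans isomer the two substituents are one axial and one equatorial in each chair.
Chair I (fluoro axial, ethynyl equatorial): E = 0.22 kcal/mol.
Chair II (fluoro equatorial, ethynyl axial): E = 0.42 kcal/mol.
Chair I is the more stable (lower-energy) conformer, and in that chair the ethynyl group is equatorial.

equatorial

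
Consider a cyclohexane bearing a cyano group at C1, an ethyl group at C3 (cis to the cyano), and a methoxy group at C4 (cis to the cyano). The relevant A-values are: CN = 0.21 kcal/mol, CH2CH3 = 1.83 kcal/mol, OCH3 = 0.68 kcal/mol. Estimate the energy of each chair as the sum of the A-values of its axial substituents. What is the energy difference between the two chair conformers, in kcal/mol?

Chair I (cyano axial, ethyl axial, methoxy equatorial): E = 2.04 kcal/mol.
Chair II (cyano equatorial, ethyl equatorial, methoxy axial): E = 0.68 kcal/mol.
ΔE = 2.04 − 0.68 = 1.36 kcal/mol; chair II is more stable.

1.36 kcal/mol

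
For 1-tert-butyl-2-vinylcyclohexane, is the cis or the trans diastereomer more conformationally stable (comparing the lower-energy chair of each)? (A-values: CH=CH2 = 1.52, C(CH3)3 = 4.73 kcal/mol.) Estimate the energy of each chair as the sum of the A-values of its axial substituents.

At 1,2 positions (parity opposite): cis → (a,e or e,a); trans → (e,e or a,a).
Best chair for cis: E = 1.52 kcal/mol; best chair for trans: E = 0.00 kcal/mol.
The trans isomer is lower by 1.52 kcal/mol.

trans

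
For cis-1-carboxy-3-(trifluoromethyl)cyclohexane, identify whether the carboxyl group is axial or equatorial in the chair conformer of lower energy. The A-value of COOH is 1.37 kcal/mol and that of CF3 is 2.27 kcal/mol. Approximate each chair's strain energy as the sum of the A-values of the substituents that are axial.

C1 and C3 have the same parity, so for the cis isomer the two substituents are e,e in one chair and a,a in the other.
Chair I (carboxyl axial, trifluoromethyl axial): E = 3.64 kcal/mol.
Chair II (carboxyl equatorial, trifluoromethyl equatorial): E = 0.00 kcal/mol.
Chair II is the more stable (lower-energy) conformer, and in that chair the carboxyl group is equatorial.

equatorial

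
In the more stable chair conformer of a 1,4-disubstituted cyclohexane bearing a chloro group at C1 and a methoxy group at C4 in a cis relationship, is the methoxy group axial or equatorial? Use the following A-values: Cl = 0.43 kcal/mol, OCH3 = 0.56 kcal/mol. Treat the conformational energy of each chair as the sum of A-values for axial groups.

equatorial

C1 and C4 have opposite parity, so for the cis isomer the two substituents are one axial and one equatorial in each chair.
Chair I (chloro axial, methoxy equatorial): E = 0.43 kcal/mol.
Chair II (chloro equatorial, methoxy axial): E = 0.56 kcal/mol.
Chair I is the more stable (lower-energy) conformer, and in that chair the methoxy group is equatorial.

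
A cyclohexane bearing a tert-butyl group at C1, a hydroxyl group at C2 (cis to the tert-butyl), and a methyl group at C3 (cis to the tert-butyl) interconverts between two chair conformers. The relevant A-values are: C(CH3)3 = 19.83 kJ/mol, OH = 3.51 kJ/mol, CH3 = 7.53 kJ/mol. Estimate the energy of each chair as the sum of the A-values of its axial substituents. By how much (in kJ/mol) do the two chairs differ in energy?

Chair I (tert-butyl axial, hydroxyl equatorial, methyl axial): E = 27.36 kJ/mol.
Chair II (tert-butyl equatorial, hydroxyl axial, methyl equatorial): E = 3.51 kJ/mol.
ΔE = 27.36 − 3.51 = 23.85 kJ/mol; chair II is more stable.

23.85 kJ/mol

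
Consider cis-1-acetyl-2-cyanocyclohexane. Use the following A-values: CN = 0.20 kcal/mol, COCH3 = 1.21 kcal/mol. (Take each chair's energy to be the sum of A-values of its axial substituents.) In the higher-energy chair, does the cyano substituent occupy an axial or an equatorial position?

equatorial

C1 and C2 have opposite parity, so for the cis isomer the two substituents are one axial and one equatorial in each chair.
Chair I (cyano axial, acetyl equatorial): E = 0.20 kcal/mol.
Chair II (cyano equatorial, acetyl axial): E = 1.21 kcal/mol.
Chair II is the less stable (higher-energy) conformer, and in that chair the cyano group is equatorial.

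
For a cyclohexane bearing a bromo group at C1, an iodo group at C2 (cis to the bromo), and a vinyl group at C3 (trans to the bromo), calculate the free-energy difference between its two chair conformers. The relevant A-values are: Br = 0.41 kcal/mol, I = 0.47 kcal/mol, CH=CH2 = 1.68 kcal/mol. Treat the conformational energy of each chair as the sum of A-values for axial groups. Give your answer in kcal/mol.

1.74 kcal/mol

Chair I (bromo axial, iodo equatorial, vinyl equatorial): E = 0.41 kcal/mol.
Chair II (bromo equatorial, iodo axial, vinyl axial): E = 2.15 kcal/mol.
ΔE = 2.15 − 0.41 = 1.74 kcal/mol; chair I is more stable.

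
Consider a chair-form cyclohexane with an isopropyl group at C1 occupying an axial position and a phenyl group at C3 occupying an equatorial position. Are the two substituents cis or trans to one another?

C1 and C3 have the same parity, so their axial bonds point in the same direction.
With same-parity carbons, two substituents on the same face are both axial or both equatorial; opposite faces give one of each.
Here the groups are axial/equatorial → opposite face → trans.

trans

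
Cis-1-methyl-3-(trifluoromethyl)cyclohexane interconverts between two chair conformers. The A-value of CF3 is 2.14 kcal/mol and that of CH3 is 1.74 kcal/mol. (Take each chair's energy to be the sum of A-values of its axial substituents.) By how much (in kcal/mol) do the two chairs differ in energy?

3.88 kcal/mol

C1 and C3 have the same parity, so for the cis isomer the two substituents are e,e in one chair and a,a in the other.
Chair I (trifluoromethyl axial, methyl axial): E = 3.88 kcal/mol.
Chair II (trifluoromethyl equatorial, methyl equatorial): E = 0.00 kcal/mol.
ΔE = 3.88 − 0.00 = 3.88 kcal/mol; chair II is more stable.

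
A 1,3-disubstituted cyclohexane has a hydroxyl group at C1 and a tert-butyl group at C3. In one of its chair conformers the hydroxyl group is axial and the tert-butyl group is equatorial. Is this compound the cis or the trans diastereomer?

C1 and C3 have the same parity, so their axial bonds point in the same direction.
With same-parity carbons, two substituents on the same face are both axial or both equatorial; opposite faces give one of each.
Here the groups are axial/equatorial → opposite face → trans.

trans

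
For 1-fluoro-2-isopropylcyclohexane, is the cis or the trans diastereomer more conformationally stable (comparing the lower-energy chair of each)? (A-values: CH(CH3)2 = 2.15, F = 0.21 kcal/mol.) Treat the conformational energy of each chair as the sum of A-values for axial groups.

trans

At 1,2 positions (parity opposite): cis → (a,e or e,a); trans → (e,e or a,a).
Best chair for cis: E = 0.21 kcal/mol; best chair for trans: E = 0.00 kcal/mol.
The trans isomer is lower by 0.21 kcal/mol.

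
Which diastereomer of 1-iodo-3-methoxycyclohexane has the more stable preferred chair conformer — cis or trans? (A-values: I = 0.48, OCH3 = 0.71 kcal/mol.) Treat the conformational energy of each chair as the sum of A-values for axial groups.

cis

At 1,3 positions (parity same): cis → (e,e or a,a); trans → (a,e or e,a).
Best chair for cis: E = 0.00 kcal/mol; best chair for trans: E = 0.48 kcal/mol.
The cis isomer is lower by 0.48 kcal/mol.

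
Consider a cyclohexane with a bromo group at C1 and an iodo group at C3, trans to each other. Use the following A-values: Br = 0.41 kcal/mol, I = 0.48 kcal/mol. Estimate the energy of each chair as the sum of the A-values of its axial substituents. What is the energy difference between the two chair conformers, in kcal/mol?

C1 and C3 have the same parity, so for the trans isomer the two substituents are one axial and one equatorial in each chair.
Chair I (bromo axial, iodo equatorial): E = 0.41 kcal/mol.
Chair II (bromo equatorial, iodo axial): E = 0.48 kcal/mol.
ΔE = 0.48 − 0.41 = 0.07 kcal/mol; chair I is more stable.

0.07 kcal/mol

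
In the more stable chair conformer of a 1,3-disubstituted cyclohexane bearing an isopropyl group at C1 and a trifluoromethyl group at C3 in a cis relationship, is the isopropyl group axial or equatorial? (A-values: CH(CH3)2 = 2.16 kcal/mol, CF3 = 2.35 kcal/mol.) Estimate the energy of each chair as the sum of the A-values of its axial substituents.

C1 and C3 have the same parity, so for the cis isomer the two substituents are e,e in one chair and a,a in the other.
Chair I (isopropyl axial, trifluoromethyl axial): E = 4.51 kcal/mol.
Chair II (isopropyl equatorial, trifluoromethyl equatorial): E = 0.00 kcal/mol.
Chair II is the more stable (lower-energy) conformer, and in that chair the isopropyl group is equatorial.

equatorial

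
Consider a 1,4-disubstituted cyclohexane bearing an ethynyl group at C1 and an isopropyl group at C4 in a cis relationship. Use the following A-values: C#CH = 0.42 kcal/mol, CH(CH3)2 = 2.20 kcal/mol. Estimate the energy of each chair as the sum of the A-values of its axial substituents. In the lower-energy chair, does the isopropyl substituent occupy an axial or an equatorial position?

equatorial

C1 and C4 have opposite parity, so for the cis isomer the two substituents are one axial and one equatorial in each chair.
Chair I (ethynyl axial, isopropyl equatorial): E = 0.42 kcal/mol.
Chair II (ethynyl equatorial, isopropyl axial): E = 2.20 kcal/mol.
Chair I is the more stable (lower-energy) conformer, and in that chair the isopropyl group is equatorial.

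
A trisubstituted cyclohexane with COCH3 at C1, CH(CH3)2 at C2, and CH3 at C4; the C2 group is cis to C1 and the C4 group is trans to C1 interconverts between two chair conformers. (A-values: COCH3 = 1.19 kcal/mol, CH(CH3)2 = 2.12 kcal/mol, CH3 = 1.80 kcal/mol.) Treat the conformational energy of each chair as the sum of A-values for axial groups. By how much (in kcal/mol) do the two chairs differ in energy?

Chair I (acetyl axial, isopropyl equatorial, methyl axial): E = 2.99 kcal/mol.
Chair II (acetyl equatorial, isopropyl axial, methyl equatorial): E = 2.12 kcal/mol.
ΔE = 2.99 − 2.12 = 0.87 kcal/mol; chair II is more stable.

0.87 kcal/mol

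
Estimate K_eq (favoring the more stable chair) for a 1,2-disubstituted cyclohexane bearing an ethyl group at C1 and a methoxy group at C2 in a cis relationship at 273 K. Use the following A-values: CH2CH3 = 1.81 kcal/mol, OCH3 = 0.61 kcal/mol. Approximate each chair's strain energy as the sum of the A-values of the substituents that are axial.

K ≈ 9.14

C1 and C2 have opposite parity, so for the cis isomer the two substituents are one axial and one equatorial in each chair.
Chair I (ethyl axial, methoxy equatorial): E = 1.81 kcal/mol; chair II (ethyl equatorial, methoxy axial): E = 0.61 kcal/mol.
ΔG = 1.20 kcal/mol between the two chairs.
K = exp(ΔG/RT) with R = 1.987×10⁻³ kcal mol⁻¹ K⁻¹ and T = 273 K gives K ≈ 9.14.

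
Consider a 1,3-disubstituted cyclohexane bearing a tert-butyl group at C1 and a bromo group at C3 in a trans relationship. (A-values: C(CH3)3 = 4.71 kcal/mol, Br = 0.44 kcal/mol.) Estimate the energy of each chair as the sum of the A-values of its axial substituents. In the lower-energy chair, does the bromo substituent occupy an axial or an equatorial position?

axial

C1 and C3 have the same parity, so for the trans isomer the two substituents are one axial and one equatorial in each chair.
Chair I (tert-butyl axial, bromo equatorial): E = 4.71 kcal/mol.
Chair II (tert-butyl equatorial, bromo axial): E = 0.44 kcal/mol.
Chair II is the more stable (lower-energy) conformer, and in that chair the bromo group is axial.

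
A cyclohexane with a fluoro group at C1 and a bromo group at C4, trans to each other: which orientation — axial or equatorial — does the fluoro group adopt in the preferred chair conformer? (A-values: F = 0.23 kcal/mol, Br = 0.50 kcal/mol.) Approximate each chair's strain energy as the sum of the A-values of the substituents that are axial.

C1 and C4 have opposite parity, so for the trans isomer the two substituents are e,e in one chair and a,a in the other.
Chair I (fluoro axial, bromo axial): E = 0.73 kcal/mol.
Chair II (fluoro equatorial, bromo equatorial): E = 0.00 kcal/mol.
Chair II is the more stable (lower-energy) conformer, and in that chair the fluoro group is equatorial.

equatorial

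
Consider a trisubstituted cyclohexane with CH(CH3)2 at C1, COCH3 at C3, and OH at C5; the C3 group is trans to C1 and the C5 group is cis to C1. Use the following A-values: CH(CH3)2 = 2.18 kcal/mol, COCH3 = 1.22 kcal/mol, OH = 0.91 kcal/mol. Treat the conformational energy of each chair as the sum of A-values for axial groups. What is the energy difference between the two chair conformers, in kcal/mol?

Chair I (isopropyl axial, acetyl equatorial, hydroxyl axial): E = 3.09 kcal/mol.
Chair II (isopropyl equatorial, acetyl axial, hydroxyl equatorial): E = 1.22 kcal/mol.
ΔE = 3.09 − 1.22 = 1.87 kcal/mol; chair II is more stable.

1.87 kcal/mol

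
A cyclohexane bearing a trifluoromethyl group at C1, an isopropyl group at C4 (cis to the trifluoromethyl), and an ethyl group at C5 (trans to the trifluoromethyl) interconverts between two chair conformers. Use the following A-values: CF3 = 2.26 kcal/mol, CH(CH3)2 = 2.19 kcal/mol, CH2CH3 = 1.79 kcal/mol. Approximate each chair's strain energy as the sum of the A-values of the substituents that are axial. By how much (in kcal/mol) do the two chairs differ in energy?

1.72 kcal/mol

Chair I (trifluoromethyl axial, isopropyl equatorial, ethyl equatorial): E = 2.26 kcal/mol.
Chair II (trifluoromethyl equatorial, isopropyl axial, ethyl axial): E = 3.98 kcal/mol.
ΔE = 3.98 − 2.26 = 1.72 kcal/mol; chair I is more stable.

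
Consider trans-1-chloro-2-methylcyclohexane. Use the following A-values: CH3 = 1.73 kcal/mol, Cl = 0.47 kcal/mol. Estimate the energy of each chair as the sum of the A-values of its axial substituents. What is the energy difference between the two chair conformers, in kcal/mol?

C1 and C2 have opposite parity, so for the trans isomer the two substituents are e,e in one chair and a,a in the other.
Chair I (methyl axial, chloro axial): E = 2.20 kcal/mol.
Chair II (methyl equatorial, chloro equatorial): E = 0.00 kcal/mol.
ΔE = 2.20 − 0.00 = 2.20 kcal/mol; chair II is more stable.

2.20 kcal/mol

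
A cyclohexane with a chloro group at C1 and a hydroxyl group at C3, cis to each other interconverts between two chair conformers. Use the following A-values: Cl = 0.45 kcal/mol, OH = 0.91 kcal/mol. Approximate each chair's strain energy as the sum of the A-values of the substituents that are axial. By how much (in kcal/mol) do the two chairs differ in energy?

1.36 kcal/mol

C1 and C3 have the same parity, so for the cis isomer the two substituents are e,e in one chair and a,a in the other.
Chair I (chloro axial, hydroxyl axial): E = 1.36 kcal/mol.
Chair II (chloro equatorial, hydroxyl equatorial): E = 0.00 kcal/mol.
ΔE = 1.36 − 0.00 = 1.36 kcal/mol; chair II is more stable.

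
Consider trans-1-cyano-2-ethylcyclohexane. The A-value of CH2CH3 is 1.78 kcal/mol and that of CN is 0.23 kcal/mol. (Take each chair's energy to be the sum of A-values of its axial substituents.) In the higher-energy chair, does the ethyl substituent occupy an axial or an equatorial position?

axial

C1 and C2 have opposite parity, so for the trans isomer the two substituents are e,e in one chair and a,a in the other.
Chair I (ethyl axial, cyano axial): E = 2.01 kcal/mol.
Chair II (ethyl equatorial, cyano equatorial): E = 0.00 kcal/mol.
Chair I is the less stable (higher-energy) conformer, and in that chair the ethyl group is axial.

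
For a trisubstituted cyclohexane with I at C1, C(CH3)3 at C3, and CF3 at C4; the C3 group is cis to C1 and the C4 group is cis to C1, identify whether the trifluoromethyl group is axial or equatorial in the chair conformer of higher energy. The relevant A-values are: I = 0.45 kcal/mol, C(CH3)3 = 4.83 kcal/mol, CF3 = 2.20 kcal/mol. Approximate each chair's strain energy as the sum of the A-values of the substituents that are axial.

equatorial

Chair I (iodo axial, tert-butyl axial, trifluoromethyl equatorial): E = 5.28 kcal/mol.
Chair II (iodo equatorial, tert-butyl equatorial, trifluoromethyl axial): E = 2.20 kcal/mol.
Chair I is the less stable (higher-energy) conformer, and in that chair the trifluoromethyl group is equatorial.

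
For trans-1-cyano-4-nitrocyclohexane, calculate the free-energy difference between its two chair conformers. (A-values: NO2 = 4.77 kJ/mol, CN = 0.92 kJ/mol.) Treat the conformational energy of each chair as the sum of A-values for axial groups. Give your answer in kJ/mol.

C1 and C4 have opposite parity, so for the trans isomer the two substituents are e,e in one chair and a,a in the other.
Chair I (nitro axial, cyano axial): E = 5.69 kJ/mol.
Chair II (nitro equatorial, cyano equatorial): E = 0.00 kJ/mol.
ΔE = 5.69 − 0.00 = 5.69 kJ/mol; chair II is more stable.

5.69 kJ/mol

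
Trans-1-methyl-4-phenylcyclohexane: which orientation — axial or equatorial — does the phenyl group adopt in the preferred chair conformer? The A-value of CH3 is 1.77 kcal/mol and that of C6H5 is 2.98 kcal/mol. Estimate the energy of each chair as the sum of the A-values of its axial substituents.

equatorial

C1 and C4 have opposite parity, so for the trans isomer the two substituents are e,e in one chair and a,a in the other.
Chair I (methyl axial, phenyl axial): E = 4.75 kcal/mol.
Chair II (methyl equatorial, phenyl equatorial): E = 0.00 kcal/mol.
Chair II is the more stable (lower-energy) conformer, and in that chair the phenyl group is equatorial.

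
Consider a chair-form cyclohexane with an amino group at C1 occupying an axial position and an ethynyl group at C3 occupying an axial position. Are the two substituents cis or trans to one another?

C1 and C3 have the same parity, so their axial bonds point in the same direction.
With same-parity carbons, two substituents on the same face are both axial or both equatorial; opposite faces give one of each.
Here the groups are axial/axial → same face → cis.

cis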